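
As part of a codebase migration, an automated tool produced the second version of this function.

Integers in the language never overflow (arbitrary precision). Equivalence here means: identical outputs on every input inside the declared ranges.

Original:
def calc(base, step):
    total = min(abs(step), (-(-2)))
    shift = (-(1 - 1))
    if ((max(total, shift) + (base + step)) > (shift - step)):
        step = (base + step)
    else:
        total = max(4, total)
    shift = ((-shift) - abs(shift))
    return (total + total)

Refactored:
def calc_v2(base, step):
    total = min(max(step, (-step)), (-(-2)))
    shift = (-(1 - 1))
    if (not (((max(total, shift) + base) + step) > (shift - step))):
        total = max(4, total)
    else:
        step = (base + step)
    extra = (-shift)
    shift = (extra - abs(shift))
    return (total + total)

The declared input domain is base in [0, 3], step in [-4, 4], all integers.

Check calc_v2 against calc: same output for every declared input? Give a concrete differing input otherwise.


Side by side, the visible changes include: boolean connective usage differs; and local variable names differ; and statement counts differ; and min/max/abs usage differs.
One worked example (base=3, step=4) — calc: total = 2; shift = 0; ((max(total, shift) + (base + step)) > (shift - step)) -> true; step = 7; shift = 0; return 4; calc_v2: total = 2; shift = 0; (not (((max(total, shift) + base) + step) > (shift - step))) -> false; step = 7; extra = 0; shift = 0; return 4; agreement on 4.
Every one of the 36 inputs gives matching results.
verdict: equivalent


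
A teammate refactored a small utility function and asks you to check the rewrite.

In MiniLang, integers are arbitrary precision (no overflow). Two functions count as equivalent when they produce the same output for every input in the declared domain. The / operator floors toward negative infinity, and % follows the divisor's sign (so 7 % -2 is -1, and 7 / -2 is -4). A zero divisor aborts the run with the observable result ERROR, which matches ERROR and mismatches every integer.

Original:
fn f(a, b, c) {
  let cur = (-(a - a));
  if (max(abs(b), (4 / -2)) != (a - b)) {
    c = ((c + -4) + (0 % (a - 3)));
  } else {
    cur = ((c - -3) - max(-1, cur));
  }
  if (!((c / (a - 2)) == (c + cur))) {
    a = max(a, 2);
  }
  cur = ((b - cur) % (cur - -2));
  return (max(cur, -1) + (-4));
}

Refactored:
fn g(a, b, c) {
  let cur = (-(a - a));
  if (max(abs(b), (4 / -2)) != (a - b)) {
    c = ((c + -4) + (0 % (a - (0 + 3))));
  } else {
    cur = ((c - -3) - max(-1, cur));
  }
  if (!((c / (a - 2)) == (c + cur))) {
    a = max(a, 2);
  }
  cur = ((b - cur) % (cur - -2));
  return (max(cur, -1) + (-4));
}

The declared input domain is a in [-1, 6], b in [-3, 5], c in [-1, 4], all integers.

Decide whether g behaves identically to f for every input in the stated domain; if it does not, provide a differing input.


This is a faithful refactor — arithmetic usage differs, and constant usage differs, but the computed results match everywhere.
As a probe, take a=3, b=1, c=0: f runs cur := 0 | (max(abs(b), (4 / -2)) != (a - b)): true | divide-by-zero, output ERROR; g runs cur := 0 | (max(abs(b), (4 / -2)) != (a - b)): true | divide-by-zero, output ERROR; both end at ERROR.
An exhaustive pass over the 432 declared inputs shows identical outputs.
verdict: equivalent


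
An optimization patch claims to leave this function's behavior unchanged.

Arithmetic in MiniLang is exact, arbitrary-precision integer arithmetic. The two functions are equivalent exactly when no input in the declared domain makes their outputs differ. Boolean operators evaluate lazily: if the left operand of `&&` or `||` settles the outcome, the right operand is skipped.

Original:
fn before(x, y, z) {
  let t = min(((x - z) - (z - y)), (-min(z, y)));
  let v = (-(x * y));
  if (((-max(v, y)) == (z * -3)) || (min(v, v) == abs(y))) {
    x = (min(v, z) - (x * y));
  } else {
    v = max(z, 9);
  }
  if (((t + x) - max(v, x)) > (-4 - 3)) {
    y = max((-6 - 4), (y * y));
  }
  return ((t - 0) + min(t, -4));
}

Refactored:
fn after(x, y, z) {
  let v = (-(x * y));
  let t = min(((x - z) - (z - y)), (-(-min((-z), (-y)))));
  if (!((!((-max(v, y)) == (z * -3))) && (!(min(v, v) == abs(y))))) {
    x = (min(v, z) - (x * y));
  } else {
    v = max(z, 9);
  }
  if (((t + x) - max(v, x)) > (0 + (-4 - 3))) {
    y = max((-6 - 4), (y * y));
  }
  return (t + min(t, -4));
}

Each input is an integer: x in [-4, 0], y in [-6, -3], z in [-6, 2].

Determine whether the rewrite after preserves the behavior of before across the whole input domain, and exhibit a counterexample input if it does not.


Take x=-4, y=-3, z=-6.
before: t becomes 5; next v becomes -12; next (((-max(v, y)) == (z * -3)) || (min(v, v) == abs(y))) evaluates to false; next v becomes 9; next (((t + x) - max(v, x)) > (-4 - 3)) evaluates to false; next final value 1
after: v becomes -12; next t becomes 3; next (!((!((-max(v, y)) == (z * -3))) && (!(min(v, v) == abs(y))))) evaluates to false; next v becomes 9; next (((t + x) - max(v, x)) > (0 + (-4 - 3))) evaluates to false; next final value -1
1 against -1: the behavior changed.
verdict: not equivalent; witness: x=-4, y=-3, z=-6


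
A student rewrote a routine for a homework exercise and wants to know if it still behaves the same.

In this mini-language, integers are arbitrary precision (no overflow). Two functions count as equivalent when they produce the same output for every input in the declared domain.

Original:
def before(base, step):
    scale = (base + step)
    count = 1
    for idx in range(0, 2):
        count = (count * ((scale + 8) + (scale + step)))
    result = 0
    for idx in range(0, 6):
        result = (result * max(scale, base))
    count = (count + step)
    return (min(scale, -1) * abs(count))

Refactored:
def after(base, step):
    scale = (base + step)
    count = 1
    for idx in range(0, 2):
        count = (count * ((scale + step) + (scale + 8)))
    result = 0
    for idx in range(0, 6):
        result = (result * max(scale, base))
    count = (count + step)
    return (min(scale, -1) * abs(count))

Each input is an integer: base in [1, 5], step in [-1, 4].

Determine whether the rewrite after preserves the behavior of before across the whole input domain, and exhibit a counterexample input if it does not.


The two versions differ — the changes include same computation, different form.
One worked example (base=4, step=4) — before: scale = 8; count = 1; [idx=0]; count = 28; [idx=1]; count = 784; result = 0; [idx=0]; result = 0; [idx=1]; result = 0; [idx=2]; result = 0; [idx=3]; result = 0; [idx=4]; result = 0; [idx=5]; result = 0; count = 788; return -788; after: scale = 8; count = 1; [idx=0]; count = 28; [idx=1]; count = 784; result = 0; [idx=0]; result = 0; [idx=1]; result = 0; [idx=2]; result = 0; [idx=3]; result = 0; [idx=4]; result = 0; [idx=5]; result = 0; count = 788; return -788; agreement on -788.
Across all 30 domain points the two functions coincide.
verdict: equivalent


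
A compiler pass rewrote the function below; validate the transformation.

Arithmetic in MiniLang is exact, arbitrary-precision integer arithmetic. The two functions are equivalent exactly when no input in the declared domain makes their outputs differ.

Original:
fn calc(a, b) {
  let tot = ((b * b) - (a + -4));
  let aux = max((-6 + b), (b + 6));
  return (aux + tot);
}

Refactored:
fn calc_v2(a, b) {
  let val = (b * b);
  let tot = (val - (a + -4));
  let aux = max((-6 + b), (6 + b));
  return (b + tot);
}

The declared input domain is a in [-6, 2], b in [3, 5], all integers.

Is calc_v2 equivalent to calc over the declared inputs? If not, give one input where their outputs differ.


There is a counterexample at a=-6, b=3: 28 on one side, 22 on the other.
calc: tot=19, then aux=9, then returns 28
calc_v2: val=9, then tot=19, then aux=9, then returns 22
verdict: not equivalent; witness: a=-6, b=3


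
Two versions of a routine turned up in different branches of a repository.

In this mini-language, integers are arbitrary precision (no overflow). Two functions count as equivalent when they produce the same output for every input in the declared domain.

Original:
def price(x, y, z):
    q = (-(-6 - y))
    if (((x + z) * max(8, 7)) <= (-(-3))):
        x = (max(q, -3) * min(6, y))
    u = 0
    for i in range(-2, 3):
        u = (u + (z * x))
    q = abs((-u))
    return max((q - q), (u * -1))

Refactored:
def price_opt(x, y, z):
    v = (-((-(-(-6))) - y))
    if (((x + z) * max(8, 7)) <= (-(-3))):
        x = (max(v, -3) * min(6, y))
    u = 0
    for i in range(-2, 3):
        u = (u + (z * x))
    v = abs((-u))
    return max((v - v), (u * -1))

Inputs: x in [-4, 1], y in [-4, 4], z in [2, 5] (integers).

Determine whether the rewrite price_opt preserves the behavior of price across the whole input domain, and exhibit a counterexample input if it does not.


Changes here: local variable names differ; the full 216-point sweep finds no disagreement.
verdict: equivalent


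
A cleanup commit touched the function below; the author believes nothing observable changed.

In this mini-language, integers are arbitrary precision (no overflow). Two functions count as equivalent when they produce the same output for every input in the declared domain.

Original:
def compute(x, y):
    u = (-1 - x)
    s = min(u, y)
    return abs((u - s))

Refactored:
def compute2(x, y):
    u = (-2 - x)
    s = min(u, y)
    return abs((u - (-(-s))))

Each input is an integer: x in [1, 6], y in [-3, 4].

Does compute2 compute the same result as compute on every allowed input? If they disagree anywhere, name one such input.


Evaluate both at x=1, y=-3.
compute: u := -2 | s := -3 | result 1
compute2: u := -3 | s := -3 | result 0
1 against 0: the behavior changed.
verdict: not equivalent; witness: x=1, y=-3


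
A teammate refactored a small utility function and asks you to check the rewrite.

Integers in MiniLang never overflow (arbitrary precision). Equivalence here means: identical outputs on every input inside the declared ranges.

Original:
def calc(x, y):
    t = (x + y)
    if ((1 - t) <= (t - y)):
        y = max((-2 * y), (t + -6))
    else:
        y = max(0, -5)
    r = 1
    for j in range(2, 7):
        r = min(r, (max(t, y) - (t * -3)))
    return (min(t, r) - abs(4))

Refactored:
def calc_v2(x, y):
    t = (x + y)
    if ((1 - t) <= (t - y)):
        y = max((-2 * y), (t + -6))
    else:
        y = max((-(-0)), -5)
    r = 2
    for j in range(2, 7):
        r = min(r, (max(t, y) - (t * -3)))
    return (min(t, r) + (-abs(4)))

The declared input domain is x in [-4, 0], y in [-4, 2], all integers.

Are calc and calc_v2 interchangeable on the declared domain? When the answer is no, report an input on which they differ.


These are not equivalent — on x=0, y=2 the outputs split (-3 vs -2).
calc: t = 2; ((1 - t) <= (t - y)) -> true; y = -4; r = 1; [j=2]; r = 1; [j=3]; r = 1; [j=4]; r = 1; [j=5]; r = 1; [j=6]; r = 1; return -3
calc_v2: t = 2; ((1 - t) <= (t - y)) -> true; y = -4; r = 2; [j=2]; r = 2; [j=3]; r = 2; [j=4]; r = 2; [j=5]; r = 2; [j=6]; r = 2; return -2
verdict: not equivalent; witness: x=0, y=2


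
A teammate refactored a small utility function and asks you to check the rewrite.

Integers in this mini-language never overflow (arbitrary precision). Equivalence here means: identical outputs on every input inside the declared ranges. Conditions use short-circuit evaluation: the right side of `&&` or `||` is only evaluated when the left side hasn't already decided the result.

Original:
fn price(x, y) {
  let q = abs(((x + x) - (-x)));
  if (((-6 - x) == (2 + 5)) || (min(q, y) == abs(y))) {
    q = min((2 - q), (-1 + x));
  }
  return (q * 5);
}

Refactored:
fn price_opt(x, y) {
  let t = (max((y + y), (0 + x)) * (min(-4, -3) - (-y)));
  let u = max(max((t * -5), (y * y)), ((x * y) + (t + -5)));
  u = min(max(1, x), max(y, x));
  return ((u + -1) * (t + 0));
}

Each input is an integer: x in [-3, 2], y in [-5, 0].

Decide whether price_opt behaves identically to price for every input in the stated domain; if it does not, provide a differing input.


Run the pair on x=-3, y=-5.
price: q := 9 | (((-6 - x) == (2 + 5)) || (min(q, y) == abs(y))): false | result 45
price_opt: t := 27 | u := 37 | u := -3 | result -108
45 against -108: the behavior changed.
verdict: not equivalent; witness: x=-3, y=-5


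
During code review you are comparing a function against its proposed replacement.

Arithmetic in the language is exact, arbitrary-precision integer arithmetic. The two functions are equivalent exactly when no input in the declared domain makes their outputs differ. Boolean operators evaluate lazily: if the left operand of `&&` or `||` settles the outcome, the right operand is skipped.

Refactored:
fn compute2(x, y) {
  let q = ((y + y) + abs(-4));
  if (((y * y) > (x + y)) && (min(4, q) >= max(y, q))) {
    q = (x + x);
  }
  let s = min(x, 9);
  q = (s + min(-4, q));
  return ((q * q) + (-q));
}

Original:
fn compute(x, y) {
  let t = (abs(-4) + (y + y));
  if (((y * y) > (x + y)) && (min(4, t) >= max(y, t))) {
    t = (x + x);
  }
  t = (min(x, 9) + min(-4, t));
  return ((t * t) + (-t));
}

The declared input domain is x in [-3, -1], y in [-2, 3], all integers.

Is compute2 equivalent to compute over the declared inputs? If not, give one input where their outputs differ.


Behavior is preserved: although local variable names differ, plus statement counts differ, the outputs never diverge.
One worked example (x=-1, y=3) — compute: t=10, then (((y * y) > (x + y)) && (min(4, t) >= max(y, t))) is false, then t=-5, then returns 30; compute2: q=10, then (((y * y) > (x + y)) && (min(4, q) >= max(y, q))) is false, then s=-1, then q=-5, then returns 30; agreement on 30.
Every one of the 18 inputs gives matching results.
verdict: equivalent


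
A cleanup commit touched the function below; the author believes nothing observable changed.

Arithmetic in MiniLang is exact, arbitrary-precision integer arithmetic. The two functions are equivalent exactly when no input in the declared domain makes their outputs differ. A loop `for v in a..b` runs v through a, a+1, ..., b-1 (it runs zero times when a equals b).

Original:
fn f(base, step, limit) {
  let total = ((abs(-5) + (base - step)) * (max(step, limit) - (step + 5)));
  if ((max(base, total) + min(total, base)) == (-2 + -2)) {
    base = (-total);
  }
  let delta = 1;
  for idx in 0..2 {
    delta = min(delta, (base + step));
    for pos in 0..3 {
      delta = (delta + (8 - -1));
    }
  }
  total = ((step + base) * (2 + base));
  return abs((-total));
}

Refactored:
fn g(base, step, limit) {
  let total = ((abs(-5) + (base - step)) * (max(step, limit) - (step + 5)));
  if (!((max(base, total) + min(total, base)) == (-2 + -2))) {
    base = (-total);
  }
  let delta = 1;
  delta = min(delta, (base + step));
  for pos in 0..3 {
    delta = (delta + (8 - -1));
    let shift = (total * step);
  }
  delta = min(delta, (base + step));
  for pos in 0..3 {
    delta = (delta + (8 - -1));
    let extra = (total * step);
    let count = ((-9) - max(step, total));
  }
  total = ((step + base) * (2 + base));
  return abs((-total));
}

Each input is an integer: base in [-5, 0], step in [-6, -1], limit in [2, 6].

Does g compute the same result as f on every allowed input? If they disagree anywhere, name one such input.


At base=-5, step=-6, limit=2: f gives 33, g gives 384.
verdict: not equivalent; witness: base=-5, step=-6, limit=2


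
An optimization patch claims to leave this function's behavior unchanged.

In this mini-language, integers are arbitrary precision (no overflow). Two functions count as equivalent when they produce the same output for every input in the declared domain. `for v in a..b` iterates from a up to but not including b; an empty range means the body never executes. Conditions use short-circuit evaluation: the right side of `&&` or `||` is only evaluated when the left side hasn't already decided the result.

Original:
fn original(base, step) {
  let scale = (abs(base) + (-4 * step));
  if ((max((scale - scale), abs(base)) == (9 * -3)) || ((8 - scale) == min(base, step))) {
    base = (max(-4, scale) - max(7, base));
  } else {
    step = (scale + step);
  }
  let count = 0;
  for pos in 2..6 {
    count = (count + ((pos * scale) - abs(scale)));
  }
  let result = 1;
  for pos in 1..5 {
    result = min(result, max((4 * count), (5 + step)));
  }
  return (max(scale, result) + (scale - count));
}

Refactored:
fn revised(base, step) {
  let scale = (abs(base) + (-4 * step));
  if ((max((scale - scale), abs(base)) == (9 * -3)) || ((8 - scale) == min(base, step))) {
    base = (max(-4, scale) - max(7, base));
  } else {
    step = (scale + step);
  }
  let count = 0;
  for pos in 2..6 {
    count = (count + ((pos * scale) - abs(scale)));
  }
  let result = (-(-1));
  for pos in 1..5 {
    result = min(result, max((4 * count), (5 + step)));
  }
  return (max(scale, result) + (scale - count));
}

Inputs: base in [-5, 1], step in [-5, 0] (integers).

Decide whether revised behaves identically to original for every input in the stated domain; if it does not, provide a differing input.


The two are interchangeable: same computation, different form, and every declared input agrees.
One worked example (base=-2, step=-5) — original: scale = 22; ((max((scale - scale), abs(base)) == (9 * -3)) || ((8 - scale) == min(base, step))) -> false; step = 17; count = 0; [pos=2]; count = 22; [pos=3]; count = 66; [pos=4]; count = 132; [pos=5]; count = 220; result = 1; [pos=1]; result = 1; [pos=2]; result = 1; [pos=3]; result = 1; [pos=4]; result = 1; return -176; revised: scale = 22; ((max((scale - scale), abs(base)) == (9 * -3)) || ((8 - scale) == min(base, step))) -> false; step = 17; count = 0; [pos=2]; count = 22; [pos=3]; count = 66; [pos=4]; count = 132; [pos=5]; count = 220; result = 1; [pos=1]; result = 1; [pos=2]; result = 1; [pos=3]; result = 1; [pos=4]; result = 1; return -176; agreement on -176.
Checked all 42 inputs in the declared domain: the outputs agree on every one.
verdict: equivalent


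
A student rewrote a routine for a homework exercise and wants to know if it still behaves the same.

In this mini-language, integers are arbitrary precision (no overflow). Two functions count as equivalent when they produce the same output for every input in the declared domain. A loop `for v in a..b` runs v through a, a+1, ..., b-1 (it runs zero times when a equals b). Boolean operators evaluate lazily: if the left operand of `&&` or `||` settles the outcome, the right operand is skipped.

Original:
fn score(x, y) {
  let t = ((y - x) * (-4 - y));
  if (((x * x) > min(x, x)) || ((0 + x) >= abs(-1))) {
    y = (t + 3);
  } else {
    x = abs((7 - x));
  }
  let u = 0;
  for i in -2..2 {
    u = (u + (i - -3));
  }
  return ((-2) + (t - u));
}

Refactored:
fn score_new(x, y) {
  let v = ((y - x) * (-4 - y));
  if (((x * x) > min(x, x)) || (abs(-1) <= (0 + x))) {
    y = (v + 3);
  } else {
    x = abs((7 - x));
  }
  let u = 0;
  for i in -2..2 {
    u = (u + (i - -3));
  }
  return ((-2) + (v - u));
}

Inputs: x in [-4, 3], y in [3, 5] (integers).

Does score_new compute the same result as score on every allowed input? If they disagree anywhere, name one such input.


Reading the diff, among the changes: comparison usage differs, local variable names differ.
One worked example (x=3, y=3) — score: t=0, then (((x * x) > min(x, x)) || ((0 + x) >= abs(-1))) is true, then y=3, then u=0, then (i=-2), then u=1, then (i=-1), then u=3, then (i=0), then u=6, then (i=1), then u=10, then returns -12; score_new: v=0, then (((x * x) > min(x, x)) || (abs(-1) <= (0 + x))) is true, then y=3, then u=0, then (i=-2), then u=1, then (i=-1), then u=3, then (i=0), then u=6, then (i=1), then u=10, then returns -12; agreement on -12.
Sweeping the whole domain (24 inputs) finds no disagreement.
verdict: equivalent


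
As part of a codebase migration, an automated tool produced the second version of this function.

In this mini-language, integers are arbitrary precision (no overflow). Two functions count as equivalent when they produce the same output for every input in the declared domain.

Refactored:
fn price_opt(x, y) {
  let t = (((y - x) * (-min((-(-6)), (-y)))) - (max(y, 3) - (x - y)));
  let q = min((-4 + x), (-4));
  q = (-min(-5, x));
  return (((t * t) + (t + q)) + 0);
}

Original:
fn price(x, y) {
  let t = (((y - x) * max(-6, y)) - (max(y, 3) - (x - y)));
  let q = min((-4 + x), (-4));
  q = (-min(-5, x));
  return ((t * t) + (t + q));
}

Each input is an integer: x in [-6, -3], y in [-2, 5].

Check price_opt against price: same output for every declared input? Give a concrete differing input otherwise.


The two are interchangeable: constant usage differs, and min/max/abs usage differs, and arithmetic usage differs, and every declared input agrees.
One worked example (x=-5, y=-2) — price: t = -12; q = -9; q = 5; return 137; price_opt: t = -12; q = -9; q = 5; return 137; agreement on 137.
Sweeping the whole domain (32 inputs) finds no disagreement.
verdict: equivalent


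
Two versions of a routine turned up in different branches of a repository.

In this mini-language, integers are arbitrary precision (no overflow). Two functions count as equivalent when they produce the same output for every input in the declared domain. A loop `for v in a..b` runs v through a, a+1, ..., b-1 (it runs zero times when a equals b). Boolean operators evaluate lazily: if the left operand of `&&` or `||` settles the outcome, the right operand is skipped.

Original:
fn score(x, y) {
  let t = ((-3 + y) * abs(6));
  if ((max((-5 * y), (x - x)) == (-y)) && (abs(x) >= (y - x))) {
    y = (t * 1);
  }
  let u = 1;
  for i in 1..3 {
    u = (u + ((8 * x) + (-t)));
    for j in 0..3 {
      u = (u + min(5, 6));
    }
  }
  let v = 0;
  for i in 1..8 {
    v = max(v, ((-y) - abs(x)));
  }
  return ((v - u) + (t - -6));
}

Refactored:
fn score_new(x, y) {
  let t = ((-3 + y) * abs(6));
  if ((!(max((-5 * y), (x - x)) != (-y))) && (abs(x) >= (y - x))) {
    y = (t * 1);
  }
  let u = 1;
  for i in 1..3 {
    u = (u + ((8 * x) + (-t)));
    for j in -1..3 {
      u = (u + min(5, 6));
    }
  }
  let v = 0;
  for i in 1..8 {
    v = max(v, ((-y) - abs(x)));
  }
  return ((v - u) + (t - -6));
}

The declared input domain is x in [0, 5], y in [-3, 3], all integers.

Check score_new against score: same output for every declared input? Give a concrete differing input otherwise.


Not equivalent: x=0, y=-3 separates them (-130 vs -140).
score: t = -36; ((max((-5 * y), (x - x)) == (-y)) && (abs(x) >= (y - x))) -> false; u = 1; [i=1]; u = 37; [j=0]; u = 42; [j=1]; u = 47; [j=2]; u = 52; [i=2]; u = 88; [j=0]; u = 93; [j=1]; u = 98; [j=2]; u = 103; v = 0; [i=1]; v = 3; [i=2]; v = 3; [i=3]; v = 3; [i=4]; v = 3; [i=5]; v = 3; [i=6]; v = 3; [i=7]; v = 3; return -130
score_new: t = -36; ((!(max((-5 * y), (x - x)) != (-y))) && (abs(x) >= (y - x))) -> false; u = 1; [i=1]; u = 37; [j=-1]; u = 42; [j=0]; u = 47; [j=1]; u = 52; [j=2]; u = 57; [i=2]; u = 93; [j=-1]; u = 98; [j=0]; u = 103; [j=1]; u = 108; [j=2]; u = 113; v = 0; [i=1]; v = 3; [i=2]; v = 3; [i=3]; v = 3; [i=4]; v = 3; [i=5]; v = 3; [i=6]; v = 3; [i=7]; v = 3; return -140
verdict: not equivalent; witness: x=0, y=-3


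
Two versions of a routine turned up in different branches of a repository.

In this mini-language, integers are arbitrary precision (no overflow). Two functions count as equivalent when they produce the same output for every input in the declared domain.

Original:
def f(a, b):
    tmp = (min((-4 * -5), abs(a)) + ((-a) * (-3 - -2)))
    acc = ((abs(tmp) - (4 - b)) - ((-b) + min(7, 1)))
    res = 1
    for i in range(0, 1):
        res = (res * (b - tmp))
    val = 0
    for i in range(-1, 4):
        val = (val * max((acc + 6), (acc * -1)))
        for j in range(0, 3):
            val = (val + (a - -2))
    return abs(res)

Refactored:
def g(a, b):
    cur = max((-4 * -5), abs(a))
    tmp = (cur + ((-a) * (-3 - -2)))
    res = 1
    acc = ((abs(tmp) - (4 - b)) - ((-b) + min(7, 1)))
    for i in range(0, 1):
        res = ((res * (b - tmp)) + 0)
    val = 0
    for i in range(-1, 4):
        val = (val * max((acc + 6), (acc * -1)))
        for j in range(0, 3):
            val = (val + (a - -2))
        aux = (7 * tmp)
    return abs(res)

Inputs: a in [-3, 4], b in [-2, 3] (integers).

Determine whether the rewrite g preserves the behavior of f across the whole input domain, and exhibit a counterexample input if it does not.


These are not equivalent — on a=-3, b=-2 the outputs split (2 vs 19).
f: tmp=0, then acc=-9, then res=1, then (i=0), then res=-2, then val=0, then (i=-1), then val=0, then (j=0), then val=-1, then (j=1), then val=-2, then (j=2), then val=-3, then (i=0), then val=-27, then (j=0), then val=-28, then (j=1), then val=-29, then (j=2), then val=-30, then (i=1), then val=-270, then (j=0), then val=-271, then (j=1), then val=-272, then (j=2), then val=-273, then (i=2), then val=-2457, then (j=0), then val=-2458, then (j=1), then val=-2459, then (j=2), then val=-2460, then (i=3), then val=-22140, then (j=0), then val=-22141, then (j=1), then val=-22142, then (j=2), then val=-22143, then returns 2
g: cur=20, then tmp=17, then res=1, then acc=8, then (i=0), then res=-19, then val=0, then (i=-1), then val=0, then (j=0), then val=-1, then (j=1), then val=-2, then (j=2), then val=-3, then aux=119, then (i=0), then val=-42, then (j=0), then val=-43, then (j=1), then val=-44, then (j=2), then val=-45, then aux=119, then (i=1), then val=-630, then (j=0), then val=-631, then (j=1), then val=-632, then (j=2), then val=-633, then aux=119, then (i=2), then val=-8862, then (j=0), then val=-8863, then (j=1), then val=-8864, then (j=2), then val=-8865, then aux=119, then (i=3), then val=-124110, then (j=0), then val=-124111, then (j=1), then val=-124112, then (j=2), then val=-124113, then aux=119, then returns 19
verdict: not equivalent; witness: a=-3, b=-2


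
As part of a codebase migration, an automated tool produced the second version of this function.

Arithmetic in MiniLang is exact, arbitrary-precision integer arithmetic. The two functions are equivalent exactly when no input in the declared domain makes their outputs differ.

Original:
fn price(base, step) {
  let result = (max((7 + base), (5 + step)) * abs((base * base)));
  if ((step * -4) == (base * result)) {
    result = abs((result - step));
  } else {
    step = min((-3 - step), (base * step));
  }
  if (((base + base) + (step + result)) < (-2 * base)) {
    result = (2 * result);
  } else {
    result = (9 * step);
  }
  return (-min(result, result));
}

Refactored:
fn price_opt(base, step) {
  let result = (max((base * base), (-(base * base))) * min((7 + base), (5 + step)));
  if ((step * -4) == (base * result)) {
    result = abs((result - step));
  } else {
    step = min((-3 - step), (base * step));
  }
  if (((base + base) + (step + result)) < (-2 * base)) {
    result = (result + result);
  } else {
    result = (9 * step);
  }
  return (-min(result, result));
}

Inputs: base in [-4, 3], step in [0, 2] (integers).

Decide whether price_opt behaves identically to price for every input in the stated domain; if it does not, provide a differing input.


The rewrite breaks on base=-1, step=0, where the results are -12 and -10.
price: result becomes 6; next ((step * -4) == (base * result)) evaluates to false; next step becomes -3; next (((base + base) + (step + result)) < (-2 * base)) evaluates to true; next result becomes 12; next final value -12
price_opt: result becomes 5; next ((step * -4) == (base * result)) evaluates to false; next step becomes -3; next (((base + base) + (step + result)) < (-2 * base)) evaluates to true; next result becomes 10; next final value -10
verdict: not equivalent; witness: base=-1, step=0


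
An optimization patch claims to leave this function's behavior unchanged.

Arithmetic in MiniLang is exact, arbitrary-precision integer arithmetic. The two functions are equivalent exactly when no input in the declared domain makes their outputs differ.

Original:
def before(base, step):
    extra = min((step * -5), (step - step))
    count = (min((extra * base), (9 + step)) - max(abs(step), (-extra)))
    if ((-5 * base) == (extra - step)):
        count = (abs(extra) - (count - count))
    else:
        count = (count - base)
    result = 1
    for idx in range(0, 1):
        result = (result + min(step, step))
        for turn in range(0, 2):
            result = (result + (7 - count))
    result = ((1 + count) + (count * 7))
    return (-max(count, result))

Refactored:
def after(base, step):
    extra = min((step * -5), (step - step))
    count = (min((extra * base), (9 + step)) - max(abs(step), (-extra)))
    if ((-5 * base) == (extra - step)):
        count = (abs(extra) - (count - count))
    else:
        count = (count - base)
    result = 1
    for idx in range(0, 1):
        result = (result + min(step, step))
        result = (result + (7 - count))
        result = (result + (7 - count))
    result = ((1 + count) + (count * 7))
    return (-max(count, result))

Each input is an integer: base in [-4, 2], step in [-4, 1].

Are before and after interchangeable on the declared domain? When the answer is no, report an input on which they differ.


Comparing the listings, the differences include: arithmetic usage differs; and local variable names differ; and constant usage differs; and loop structure differs.
Tracing base=2, step=-3: before: extra = 0; count = -3; ((-5 * base) == (extra - step)) -> false; count = -5; result = 1; [idx=0]; result = -2; [turn=0]; result = 10; [turn=1]; result = 22; result = -39; return 5 | after: extra = 0; count = -3; ((-5 * base) == (extra - step)) -> false; count = -5; result = 1; [idx=0]; result = -2; result = 10; result = 22; result = -39; return 5 — matching result 5.
An exhaustive pass over the 42 declared inputs shows identical outputs.
verdict: equivalent


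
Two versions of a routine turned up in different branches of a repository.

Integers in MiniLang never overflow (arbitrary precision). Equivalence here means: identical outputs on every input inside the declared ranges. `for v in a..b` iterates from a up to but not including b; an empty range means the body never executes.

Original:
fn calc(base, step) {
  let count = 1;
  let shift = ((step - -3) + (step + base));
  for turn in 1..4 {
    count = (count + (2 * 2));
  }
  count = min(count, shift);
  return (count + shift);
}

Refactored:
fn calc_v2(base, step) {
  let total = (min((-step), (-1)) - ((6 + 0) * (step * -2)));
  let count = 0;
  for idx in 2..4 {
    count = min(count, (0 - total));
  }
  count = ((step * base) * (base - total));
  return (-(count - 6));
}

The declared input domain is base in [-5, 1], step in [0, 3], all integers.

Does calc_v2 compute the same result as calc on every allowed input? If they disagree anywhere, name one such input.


Input base=-5, step=0: -4 from calc versus 6 from calc_v2.
verdict: not equivalent; witness: base=-5, step=0


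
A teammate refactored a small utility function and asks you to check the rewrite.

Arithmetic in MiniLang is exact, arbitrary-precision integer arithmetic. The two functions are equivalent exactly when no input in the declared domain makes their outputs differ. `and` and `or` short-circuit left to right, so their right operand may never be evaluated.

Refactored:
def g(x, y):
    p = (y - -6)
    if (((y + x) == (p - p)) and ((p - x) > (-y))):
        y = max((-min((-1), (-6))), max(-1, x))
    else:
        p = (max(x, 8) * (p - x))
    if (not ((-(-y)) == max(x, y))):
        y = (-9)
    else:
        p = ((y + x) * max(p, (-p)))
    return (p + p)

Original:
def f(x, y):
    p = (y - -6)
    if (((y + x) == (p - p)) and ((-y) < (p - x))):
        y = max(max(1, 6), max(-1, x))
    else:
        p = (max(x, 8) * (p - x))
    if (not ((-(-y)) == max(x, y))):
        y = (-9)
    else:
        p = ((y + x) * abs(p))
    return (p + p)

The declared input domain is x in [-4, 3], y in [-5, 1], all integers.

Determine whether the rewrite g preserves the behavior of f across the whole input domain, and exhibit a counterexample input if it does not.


The two versions differ — the changes include min/max/abs usage differs; comparison usage differs.
Spot check at x=0, y=0 — f: p := 6 | (((y + x) == (p - p)) and ((-y) < (p - x))): true | y := 6 | (not ((-(-y)) == max(x, y))): false | p := 36 | result 72. g: p := 6 | (((y + x) == (p - p)) and ((p - x) > (-y))): true | y := 6 | (not ((-(-y)) == max(x, y))): false | p := 36 | result 72. Both give 72.
Across all 56 domain points the two functions coincide.
verdict: equivalent


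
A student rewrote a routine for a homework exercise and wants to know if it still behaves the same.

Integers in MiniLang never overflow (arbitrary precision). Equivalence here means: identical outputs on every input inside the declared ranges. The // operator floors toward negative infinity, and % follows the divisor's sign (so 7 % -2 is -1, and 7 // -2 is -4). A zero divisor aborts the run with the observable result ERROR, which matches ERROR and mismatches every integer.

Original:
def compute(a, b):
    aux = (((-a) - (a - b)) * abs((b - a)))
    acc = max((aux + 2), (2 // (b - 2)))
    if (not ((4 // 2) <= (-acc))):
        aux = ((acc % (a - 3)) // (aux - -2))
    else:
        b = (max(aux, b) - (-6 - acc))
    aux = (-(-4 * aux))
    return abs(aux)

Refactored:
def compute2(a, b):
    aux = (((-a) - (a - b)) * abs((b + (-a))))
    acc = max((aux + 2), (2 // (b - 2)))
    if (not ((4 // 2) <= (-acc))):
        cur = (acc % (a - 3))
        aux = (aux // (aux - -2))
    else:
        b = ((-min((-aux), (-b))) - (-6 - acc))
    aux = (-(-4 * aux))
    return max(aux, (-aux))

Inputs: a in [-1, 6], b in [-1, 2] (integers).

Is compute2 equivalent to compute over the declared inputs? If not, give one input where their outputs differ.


There is a counterexample at a=-1, b=-1: 4 on one side, 0 on the other.
compute: aux = 0; acc = 2; (not ((4 // 2) <= (-acc))) -> true; aux = -1; aux = -4; return 4
compute2: aux = 0; acc = 2; (not ((4 // 2) <= (-acc))) -> true; cur = -2; aux = 0; aux = 0; return 0
verdict: not equivalent; witness: a=-1, b=-1


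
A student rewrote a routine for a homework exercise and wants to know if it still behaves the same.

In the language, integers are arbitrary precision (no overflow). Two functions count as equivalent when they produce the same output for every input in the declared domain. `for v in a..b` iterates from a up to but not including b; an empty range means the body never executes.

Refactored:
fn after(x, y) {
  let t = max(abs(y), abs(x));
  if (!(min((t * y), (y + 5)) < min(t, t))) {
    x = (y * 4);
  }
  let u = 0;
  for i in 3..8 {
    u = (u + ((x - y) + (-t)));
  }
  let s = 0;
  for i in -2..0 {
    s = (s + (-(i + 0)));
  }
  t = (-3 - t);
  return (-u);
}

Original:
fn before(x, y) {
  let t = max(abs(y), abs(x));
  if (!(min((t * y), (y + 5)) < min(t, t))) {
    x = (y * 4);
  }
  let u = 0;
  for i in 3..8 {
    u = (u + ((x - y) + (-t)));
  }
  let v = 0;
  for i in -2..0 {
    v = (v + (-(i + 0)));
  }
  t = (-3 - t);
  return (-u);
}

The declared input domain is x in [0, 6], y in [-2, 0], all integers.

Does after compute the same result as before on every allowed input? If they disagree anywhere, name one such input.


The two versions differ — the changes include local variable names differ.
Spot check at x=1, y=-2 — before: t becomes 2; next (!(min((t * y), (y + 5)) < min(t, t))) evaluates to false; next u becomes 0; next at i=3:; next u becomes 1; next at i=4:; next u becomes 2; next at i=5:; next u becomes 3; next at i=6:; next u becomes 4; next at i=7:; next u becomes 5; next v becomes 0; next at i=-2:; next v becomes 2; next at i=-1:; next v becomes 3; next t becomes -5; next final value -5. after: t becomes 2; next (!(min((t * y), (y + 5)) < min(t, t))) evaluates to false; next u becomes 0; next at i=3:; next u becomes 1; next at i=4:; next u becomes 2; next at i=5:; next u becomes 3; next at i=6:; next u becomes 4; next at i=7:; next u becomes 5; next s becomes 0; next at i=-2:; next s becomes 2; next at i=-1:; next s becomes 3; next t becomes -5; next final value -5. Both give -5.
An exhaustive pass over the 21 declared inputs shows identical outputs.
verdict: equivalent


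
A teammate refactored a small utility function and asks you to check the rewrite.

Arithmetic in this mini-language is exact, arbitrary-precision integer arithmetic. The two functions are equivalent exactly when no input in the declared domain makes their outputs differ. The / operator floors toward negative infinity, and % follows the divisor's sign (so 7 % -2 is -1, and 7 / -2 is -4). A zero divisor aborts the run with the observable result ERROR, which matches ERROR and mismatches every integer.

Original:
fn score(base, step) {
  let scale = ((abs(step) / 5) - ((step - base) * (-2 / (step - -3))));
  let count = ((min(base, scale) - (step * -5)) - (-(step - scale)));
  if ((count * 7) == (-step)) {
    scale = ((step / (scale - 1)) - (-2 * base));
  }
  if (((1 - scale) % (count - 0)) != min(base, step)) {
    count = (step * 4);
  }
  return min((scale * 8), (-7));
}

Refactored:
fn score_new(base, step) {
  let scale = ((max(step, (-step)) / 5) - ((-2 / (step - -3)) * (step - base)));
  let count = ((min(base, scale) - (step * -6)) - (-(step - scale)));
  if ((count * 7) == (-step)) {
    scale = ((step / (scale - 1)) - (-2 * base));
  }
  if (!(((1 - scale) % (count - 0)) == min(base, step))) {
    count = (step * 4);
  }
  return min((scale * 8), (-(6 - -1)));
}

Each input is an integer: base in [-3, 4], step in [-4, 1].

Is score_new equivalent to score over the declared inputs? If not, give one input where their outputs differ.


There is a counterexample at base=-3, step=1: -7 on one side, ERROR on the other.
score: scale := 4 | count := -1 | ((count * 7) == (-step)): false | (((1 - scale) % (count - 0)) != min(base, step)): true | count := 4 | result -7
score_new: scale := 4 | count := 0 | ((count * 7) == (-step)): false | divide-by-zero, output ERROR
verdict: not equivalent; witness: base=-3, step=1


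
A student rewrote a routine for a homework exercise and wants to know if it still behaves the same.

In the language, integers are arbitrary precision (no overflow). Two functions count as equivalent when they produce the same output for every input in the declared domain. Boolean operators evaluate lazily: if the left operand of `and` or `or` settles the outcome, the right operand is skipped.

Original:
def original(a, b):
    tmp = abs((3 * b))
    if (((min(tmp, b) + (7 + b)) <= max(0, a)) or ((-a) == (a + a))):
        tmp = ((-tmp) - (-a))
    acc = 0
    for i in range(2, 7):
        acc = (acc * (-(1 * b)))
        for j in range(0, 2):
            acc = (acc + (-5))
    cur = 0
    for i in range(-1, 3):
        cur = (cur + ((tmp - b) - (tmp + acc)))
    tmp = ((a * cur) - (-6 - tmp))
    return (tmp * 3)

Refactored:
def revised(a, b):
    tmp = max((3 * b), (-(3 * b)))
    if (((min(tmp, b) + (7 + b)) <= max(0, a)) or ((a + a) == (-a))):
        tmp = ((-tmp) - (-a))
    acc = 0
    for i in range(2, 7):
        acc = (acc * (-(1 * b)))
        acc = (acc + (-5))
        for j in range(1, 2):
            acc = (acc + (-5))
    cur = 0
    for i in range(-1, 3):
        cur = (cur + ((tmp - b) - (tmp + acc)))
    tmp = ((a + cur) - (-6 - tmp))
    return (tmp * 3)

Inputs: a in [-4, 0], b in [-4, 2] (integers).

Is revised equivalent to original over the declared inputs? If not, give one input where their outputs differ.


Run the pair on a=-4, b=-4.
original: tmp=12, then (((min(tmp, b) + (7 + b)) <= max(0, a)) or ((-a) == (a + a))) is true, then tmp=-16, then acc=0, then (i=2), then acc=0, then (j=0), then acc=-5, then (j=1), then acc=-10, then (i=3), then acc=-40, then (j=0), then acc=-45, then (j=1), then acc=-50, then (i=4), then acc=-200, then (j=0), then acc=-205, then (j=1), then acc=-210, then (i=5), then acc=-840, then (j=0), then acc=-845, then (j=1), then acc=-850, then (i=6), then acc=-3400, then (j=0), then acc=-3405, then (j=1), then acc=-3410, then cur=0, then (i=-1), then cur=3414, then (i=0), then cur=6828, then (i=1), then cur=10242, then (i=2), then cur=13656, then tmp=-54634, then returns -163902
revised: tmp=12, then (((min(tmp, b) + (7 + b)) <= max(0, a)) or ((a + a) == (-a))) is true, then tmp=-16, then acc=0, then (i=2), then acc=0, then acc=-5, then (j=1), then acc=-10, then (i=3), then acc=-40, then acc=-45, then (j=1), then acc=-50, then (i=4), then acc=-200, then acc=-205, then (j=1), then acc=-210, then (i=5), then acc=-840, then acc=-845, then (j=1), then acc=-850, then (i=6), then acc=-3400, then acc=-3405, then (j=1), then acc=-3410, then cur=0, then (i=-1), then cur=3414, then (i=0), then cur=6828, then (i=1), then cur=10242, then (i=2), then cur=13656, then tmp=13642, then returns 40926
-163902 and 40926 differ, so these are not the same function on this domain.
verdict: not equivalent; witness: a=-4, b=-4
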